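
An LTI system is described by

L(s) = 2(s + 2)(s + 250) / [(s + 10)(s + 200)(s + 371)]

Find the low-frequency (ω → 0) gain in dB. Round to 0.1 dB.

L(0) = 2·2·250 / (10·200·371) ≈ 0.0013477
20 log₁₀(0.0013477) ≈ -57.41 dB

-57.4 dB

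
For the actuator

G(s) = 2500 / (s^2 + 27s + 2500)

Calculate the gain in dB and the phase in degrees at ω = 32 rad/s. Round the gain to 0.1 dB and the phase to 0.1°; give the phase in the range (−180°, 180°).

3.3 dB, -30.3°

At s = jω = j32:
quadratic: (j32)² + 27·j32 + 2500 = 1476 + j864 → |·| ≈ 1710.3, ∠ ≈ 30.34°
|G| = 2500 / 1710.3 ≈ 1.4617
Gain = 20 log₁₀(1.4617) ≈ 3.30 dB
∠G = 0.00° − 30.34° = -30.34°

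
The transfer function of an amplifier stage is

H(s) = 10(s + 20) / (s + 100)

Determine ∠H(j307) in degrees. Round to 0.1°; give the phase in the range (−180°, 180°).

At s = jω = j307:
zero (s+20): 20 + j307 → |·| = √(20²+307²) = √94649 ≈ 307.65, ∠ = arctan(307/20) ≈ 86.27°
pole (s+100): 100 + j307 → |·| = √(100²+307²) = √104249 ≈ 322.88, ∠ = arctan(307/100) ≈ 71.96°
∠H = 86.27° − 71.96° = 14.31°

14.3°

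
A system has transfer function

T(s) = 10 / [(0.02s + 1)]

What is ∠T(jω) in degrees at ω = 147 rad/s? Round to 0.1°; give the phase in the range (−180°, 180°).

-71.2°

At ω = 147 rad/s:
pole (1 + j147·0.02) = 1 + j2.94 → |·| ≈ 3.1054, ∠ ≈ 71.21°
∠T = (0°) − (71.21°) = -71.21°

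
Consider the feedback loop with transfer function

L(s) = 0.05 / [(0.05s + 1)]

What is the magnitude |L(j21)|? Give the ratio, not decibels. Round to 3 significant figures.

0.0345

At ω = 21 rad/s:
pole (1 + j21·0.05) = 1 + j1.05 → |·| ≈ 1.45, ∠ ≈ 46.40°
|L| = 0.05 · 1 / (1.45) ≈ 0.034483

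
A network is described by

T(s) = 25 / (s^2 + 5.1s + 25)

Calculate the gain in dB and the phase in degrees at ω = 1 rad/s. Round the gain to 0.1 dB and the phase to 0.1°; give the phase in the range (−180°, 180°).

0.2 dB, -12.0°

At s = jω = j1:
quadratic: (j1)² + 5.1·j1 + 25 = 24 + j5.1 → |·| ≈ 24.536, ∠ ≈ 12.00°
|T| = 25 / 24.536 ≈ 1.0189
Gain = 20 log₁₀(1.0189) ≈ 0.16 dB
∠T = 0.00° − 12.00° = -12.00°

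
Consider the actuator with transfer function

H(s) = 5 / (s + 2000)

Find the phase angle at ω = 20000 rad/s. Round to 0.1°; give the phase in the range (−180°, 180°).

-84.3°

Substitute s = j20000:
Numerator: 5 = 5 + j0
Denominator: (j20000) + 2000 = 2000 + j20000
|N| = √(5² + 0²) ≈ 5, ∠N ≈ 0.00°
|D| = √(2000² + 20000²) ≈ 20100, ∠D ≈ 84.29°
∠H = 0.00° − 84.29° = -84.29°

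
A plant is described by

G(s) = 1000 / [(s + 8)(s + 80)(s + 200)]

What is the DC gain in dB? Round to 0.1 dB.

-42.1 dB

G(0) = 1000 / (8·80·200) = 0.0078125
20 log₁₀(0.0078125) ≈ -42.14 dB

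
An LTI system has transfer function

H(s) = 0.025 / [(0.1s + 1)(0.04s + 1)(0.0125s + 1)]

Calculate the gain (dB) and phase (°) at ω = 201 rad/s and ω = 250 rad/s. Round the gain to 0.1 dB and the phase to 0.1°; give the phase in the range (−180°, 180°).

ω = 201: -84.9 dB, 121.6°; ω = 250: -90.4 dB, 115.7°

At ω = 201 rad/s:
pole (1 + j201·0.1) = 1 + j20.1 → |·| ≈ 20.125, ∠ ≈ 87.15°
pole (1 + j201·0.04) = 1 + j8.04 → |·| ≈ 8.102, ∠ ≈ 82.91°
pole (1 + j201·0.0125) = 1 + j2.5125 → |·| ≈ 2.7042, ∠ ≈ 68.30°
|H| = 0.025 · 1 / (20.125 · 8.102 · 2.7042) ≈ 5.6699e-05
Gain = 20 log₁₀(5.6699e-05) ≈ -84.93 dB
∠H = (0°) − (87.15° + 82.91° + 68.30°) = -238.36° ≡ 121.64° (principal value)

At ω = 250 rad/s:
pole (1 + j250·0.1) = 1 + j25 → |·| ≈ 25.02, ∠ ≈ 87.71°
pole (1 + j250·0.04) = 1 + j10 → |·| ≈ 10.05, ∠ ≈ 84.29°
pole (1 + j250·0.0125) = 1 + j3.125 → |·| ≈ 3.2811, ∠ ≈ 72.26°
|H| = 0.025 · 1 / (25.02 · 10.05 · 3.2811) ≈ 3.0302e-05
Gain = 20 log₁₀(3.0302e-05) ≈ -90.37 dB
∠H = (0°) − (87.71° + 84.29° + 72.26°) = -244.26° ≡ 115.74° (principal value)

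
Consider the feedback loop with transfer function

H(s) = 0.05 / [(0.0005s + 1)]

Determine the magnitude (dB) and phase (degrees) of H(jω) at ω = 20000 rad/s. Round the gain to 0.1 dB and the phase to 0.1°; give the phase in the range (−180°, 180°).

-46.1 dB, -84.3°

At ω = 20000 rad/s:
pole (1 + j20000·0.0005) = 1 + j10 → |·| ≈ 10.05, ∠ ≈ 84.29°
|H| = 0.05 · 1 / (10.05) ≈ 0.0049751
Gain = 20 log₁₀(0.0049751) ≈ -46.06 dB
∠H = (0°) − (84.29°) = -84.29°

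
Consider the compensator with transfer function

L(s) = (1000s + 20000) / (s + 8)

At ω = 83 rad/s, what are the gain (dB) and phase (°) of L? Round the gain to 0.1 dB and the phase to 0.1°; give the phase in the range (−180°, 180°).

Substitute s = j83:
Numerator: 1000(j83) + 20000 = 20000 + j83000
Denominator: (j83) + 8 = 8 + j83
|N| = √(20000² + 83000²) ≈ 85376, ∠N ≈ 76.45°
|D| = √(8² + 83²) ≈ 83.385, ∠D ≈ 84.49°
|L| = 85376 / 83.385 ≈ 1023.9
Gain = 20 log₁₀(1023.9) ≈ 60.21 dB
∠L = 76.45° − 84.49° = -8.04°

60.2 dB, -8.0°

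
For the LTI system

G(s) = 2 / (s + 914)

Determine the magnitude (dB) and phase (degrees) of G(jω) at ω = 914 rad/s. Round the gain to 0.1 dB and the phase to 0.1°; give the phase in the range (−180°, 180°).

At s = jω = j914:
pole (s+914): 914 + j914 → |·| = √(914²+914²) = √1670792 ≈ 1292.6, ∠ = arctan(914/914) ≈ 45.00°
|G| = 2 / 1292.6 ≈ 0.0015473
Gain = 20 log₁₀(0.0015473) ≈ -56.21 dB
∠G = 0.00° − 45.00° = -45.00°

-56.2 dB, -45.0°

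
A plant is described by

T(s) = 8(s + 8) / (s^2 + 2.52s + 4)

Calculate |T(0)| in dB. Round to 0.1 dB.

T(0) = 8·8 / 4 = 16
20 log₁₀(16) ≈ 24.08 dB

24.1 dB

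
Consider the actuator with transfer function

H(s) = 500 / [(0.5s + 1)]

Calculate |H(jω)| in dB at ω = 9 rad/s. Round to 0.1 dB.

At ω = 9 rad/s:
pole (1 + j9·0.5) = 1 + j4.5 → |·| ≈ 4.6098, ∠ ≈ 77.47°
|H| = 500 · 1 / (4.6098) ≈ 108.46
Gain = 20 log₁₀(108.46) ≈ 40.71 dB

40.7 dB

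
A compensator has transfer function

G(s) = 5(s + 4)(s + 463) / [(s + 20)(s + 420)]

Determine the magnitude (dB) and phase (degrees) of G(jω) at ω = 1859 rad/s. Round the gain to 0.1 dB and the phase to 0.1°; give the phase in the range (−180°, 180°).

14.0 dB, -0.8°

At s = jω = j1859:
zero (s+4): 4 + j1859 → |·| = √(4²+1859²) = √3455897 ≈ 1859, ∠ = arctan(1859/4) ≈ 89.88°
zero (s+463): 463 + j1859 → |·| = √(463²+1859²) = √3670250 ≈ 1915.8, ∠ = arctan(1859/463) ≈ 76.01°
pole (s+20): 20 + j1859 → |·| = √(20²+1859²) = √3456281 ≈ 1859.1, ∠ = arctan(1859/20) ≈ 89.38°
pole (s+420): 420 + j1859 → |·| = √(420²+1859²) = √3632281 ≈ 1905.9, ∠ = arctan(1859/420) ≈ 77.27°
|G| = 5 · 3.5615e+06 / 3.5433e+06 ≈ 5.0257
Gain = 20 log₁₀(5.0257) ≈ 14.02 dB
∠G = 165.89° − 166.65° = -0.76°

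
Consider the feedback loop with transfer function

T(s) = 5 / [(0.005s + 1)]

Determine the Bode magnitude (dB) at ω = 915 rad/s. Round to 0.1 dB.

0.6 dB

At ω = 915 rad/s:
pole (1 + j915·0.005) = 1 + j4.575 → |·| ≈ 4.683, ∠ ≈ 77.67°
|T| = 5 · 1 / (4.683) ≈ 1.0677
Gain = 20 log₁₀(1.0677) ≈ 0.57 dB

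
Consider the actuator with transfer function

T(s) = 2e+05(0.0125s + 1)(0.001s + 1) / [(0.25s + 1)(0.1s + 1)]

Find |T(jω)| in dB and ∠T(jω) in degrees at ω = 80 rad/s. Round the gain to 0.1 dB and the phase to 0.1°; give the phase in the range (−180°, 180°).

64.9 dB, -120.4°

At ω = 80 rad/s:
zero (1 + j80·0.0125) = 1 + j1 → |·| ≈ 1.4142, ∠ ≈ 45.00°
zero (1 + j80·0.001) = 1 + j0.08 → |·| ≈ 1.0032, ∠ ≈ 4.57°
pole (1 + j80·0.25) = 1 + j20 → |·| ≈ 20.025, ∠ ≈ 87.14°
pole (1 + j80·0.1) = 1 + j8 → |·| ≈ 8.0623, ∠ ≈ 82.87°
|T| = 2e+05 · 1.4142 · 1.0032 / (20.025 · 8.0623) ≈ 1757.5
Gain = 20 log₁₀(1757.5) ≈ 64.90 dB
∠T = (45.00° + 4.57°) − (87.14° + 82.87°) = -120.44°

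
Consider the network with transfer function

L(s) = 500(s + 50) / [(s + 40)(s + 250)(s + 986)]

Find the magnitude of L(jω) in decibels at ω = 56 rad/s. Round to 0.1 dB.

At s = jω = j56:
zero (s+50): 50 + j56 → |·| = √(50²+56²) = √5636 ≈ 75.073, ∠ = arctan(56/50) ≈ 48.24°
pole (s+40): 40 + j56 → |·| = √(40²+56²) = √4736 ≈ 68.819, ∠ = arctan(56/40) ≈ 54.46°
pole (s+250): 250 + j56 → |·| = √(250²+56²) = √65636 ≈ 256.2, ∠ = arctan(56/250) ≈ 12.63°
pole (s+986): 986 + j56 → |·| = √(986²+56²) = √975332 ≈ 987.59, ∠ = arctan(56/986) ≈ 3.25°
|L| = 500 · 75.073 / 1.7413e+07 ≈ 0.0021557
Gain = 20 log₁₀(0.0021557) ≈ -53.33 dB

-53.3 dB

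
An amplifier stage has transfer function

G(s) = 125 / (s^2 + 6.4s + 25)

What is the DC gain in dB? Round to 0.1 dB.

G(0) = 125 / 25 = 5
20 log₁₀(5) ≈ 13.98 dB

14.0 dB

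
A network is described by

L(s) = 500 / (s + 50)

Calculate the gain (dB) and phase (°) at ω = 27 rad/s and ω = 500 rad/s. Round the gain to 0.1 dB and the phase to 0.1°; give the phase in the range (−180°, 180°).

At s = jω = j27:
pole (s+50): 50 + j27 → |·| = √(50²+27²) = √3229 ≈ 56.824, ∠ = arctan(27/50) ≈ 28.37°
|L| = 500 / 56.824 ≈ 8.7991
Gain = 20 log₁₀(8.7991) ≈ 18.89 dB
∠L = 0.00° − 28.37° = -28.37°

At s = jω = j500:
pole (s+50): 50 + j500 → |·| = √(50²+500²) = √252500 ≈ 502.49, ∠ = arctan(500/50) ≈ 84.29°
|L| = 500 / 502.49 ≈ 0.99504
Gain = 20 log₁₀(0.99504) ≈ -0.04 dB
∠L = 0.00° − 84.29° = -84.29°

ω = 27: 18.9 dB, -28.4°; ω = 500: -0.0 dB, -84.3°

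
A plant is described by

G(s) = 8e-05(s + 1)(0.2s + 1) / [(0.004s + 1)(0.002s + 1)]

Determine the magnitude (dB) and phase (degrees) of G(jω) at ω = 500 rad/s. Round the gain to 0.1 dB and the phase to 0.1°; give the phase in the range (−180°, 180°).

2.0 dB, 70.9°

At ω = 500 rad/s:
zero (1 + j500·1) = 1 + j500 → |·| ≈ 500, ∠ ≈ 89.89°
zero (1 + j500·0.2) = 1 + j100 → |·| ≈ 100, ∠ ≈ 89.43°
pole (1 + j500·0.004) = 1 + j2 → |·| ≈ 2.2361, ∠ ≈ 63.43°
pole (1 + j500·0.002) = 1 + j1 → |·| ≈ 1.4142, ∠ ≈ 45.00°
|G| = 8e-05 · 500 · 100 / (2.2361 · 1.4142) ≈ 1.2649
Gain = 20 log₁₀(1.2649) ≈ 2.04 dB
∠G = (89.89° + 89.43°) − (63.43° + 45.00°) = 70.89°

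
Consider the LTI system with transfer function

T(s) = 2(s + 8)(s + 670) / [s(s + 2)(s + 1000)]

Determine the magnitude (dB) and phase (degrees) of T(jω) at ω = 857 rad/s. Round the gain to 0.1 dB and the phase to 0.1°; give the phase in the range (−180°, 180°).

-54.3 dB, -79.0°

At s = jω = j857:
zero (s+8): 8 + j857 → |·| = √(8²+857²) = √734513 ≈ 857.04, ∠ = arctan(857/8) ≈ 89.47°
zero (s+670): 670 + j857 → |·| = √(670²+857²) = √1183349 ≈ 1087.8, ∠ = arctan(857/670) ≈ 51.98°
pole (s+2): 2 + j857 → |·| = √(2²+857²) = √734453 ≈ 857, ∠ = arctan(857/2) ≈ 89.87°
pole (s+1000): 1000 + j857 → |·| = √(1000²+857²) = √1734449 ≈ 1317, ∠ = arctan(857/1000) ≈ 40.60°
pole at origin: |s| = 857, ∠ = 90.00° (in denominator)
|T| = 2 · 9.3229e+05 / 9.6727e+08 ≈ 0.0019277
Gain = 20 log₁₀(0.0019277) ≈ -54.30 dB
∠T = 141.45° − 220.47° = -79.02°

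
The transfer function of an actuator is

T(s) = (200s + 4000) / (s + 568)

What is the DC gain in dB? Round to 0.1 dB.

T(0) = 4000 / 568 ≈ 7.0423
20 log₁₀(7.0423) ≈ 16.95 dB

17.0 dB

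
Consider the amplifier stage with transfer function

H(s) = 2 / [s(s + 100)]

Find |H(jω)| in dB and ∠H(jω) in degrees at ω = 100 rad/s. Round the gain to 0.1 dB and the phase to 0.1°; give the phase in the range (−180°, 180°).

-77.0 dB, -135.0°

At s = jω = j100:
pole (s+100): 100 + j100 → |·| = √(100²+100²) = √20000 ≈ 141.42, ∠ = arctan(100/100) ≈ 45.00°
pole at origin: |s| = 100, ∠ = 90.00° (in denominator)
|H| = 2 / 14142 ≈ 0.00014142
Gain = 20 log₁₀(0.00014142) ≈ -76.99 dB
∠H = 0.00° − 135.00° = -135.00°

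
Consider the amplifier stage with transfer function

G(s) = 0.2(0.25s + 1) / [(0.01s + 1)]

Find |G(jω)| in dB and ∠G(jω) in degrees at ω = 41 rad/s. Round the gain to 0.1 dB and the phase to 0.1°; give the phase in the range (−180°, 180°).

At ω = 41 rad/s:
zero (1 + j41·0.25) = 1 + j10.25 → |·| ≈ 10.299, ∠ ≈ 84.43°
pole (1 + j41·0.01) = 1 + j0.41 → |·| ≈ 1.0808, ∠ ≈ 22.29°
|G| = 0.2 · 10.299 / (1.0808) ≈ 1.9058
Gain = 20 log₁₀(1.9058) ≈ 5.60 dB
∠G = (84.43°) − (22.29°) = 62.14°

5.6 dB, 62.1°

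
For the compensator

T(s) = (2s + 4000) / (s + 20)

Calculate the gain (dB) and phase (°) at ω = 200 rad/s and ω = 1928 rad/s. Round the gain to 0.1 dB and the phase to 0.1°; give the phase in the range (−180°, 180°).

ω = 200: 26.0 dB, -78.6°; ω = 1928: 9.2 dB, -45.5°

Substitute s = j200:
Numerator: 2(j200) + 4000 = 4000 + j400
Denominator: (j200) + 20 = 20 + j200
|N| = √(4000² + 400²) ≈ 4020, ∠N ≈ 5.71°
|D| = √(20² + 200²) ≈ 201, ∠D ≈ 84.29°
|T| = 4020 / 201 ≈ 20
Gain = 20 log₁₀(20) ≈ 26.02 dB
∠T = 5.71° − 84.29° = -78.58°

Substitute s = j1928:
Numerator: 2(j1928) + 4000 = 4000 + j3856
Denominator: (j1928) + 20 = 20 + j1928
|N| = √(4000² + 3856²) ≈ 5556, ∠N ≈ 43.95°
|D| = √(20² + 1928²) ≈ 1928.1, ∠D ≈ 89.41°
|T| = 5556 / 1928.1 ≈ 2.8816
Gain = 20 log₁₀(2.8816) ≈ 9.19 dB
∠T = 43.95° − 89.41° = -45.46°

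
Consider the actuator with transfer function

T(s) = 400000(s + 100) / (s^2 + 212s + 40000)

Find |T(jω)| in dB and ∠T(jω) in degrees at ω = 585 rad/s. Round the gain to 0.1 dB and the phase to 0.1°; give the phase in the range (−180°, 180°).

57.2 dB, -77.4°

At s = jω = j585:
zero (s+100): 100 + j585 → |·| = √(100²+585²) = √352225 ≈ 593.49, ∠ = arctan(585/100) ≈ 80.30°
quadratic: (j585)² + 212·j585 + 40000 = -302225 + j124020 → |·| ≈ 3.2668e+05, ∠ ≈ 157.69°
|T| = 400000 · 593.49 / 3.2668e+05 ≈ 726.69
Gain = 20 log₁₀(726.69) ≈ 57.23 dB
∠T = 80.30° − 157.69° = -77.39°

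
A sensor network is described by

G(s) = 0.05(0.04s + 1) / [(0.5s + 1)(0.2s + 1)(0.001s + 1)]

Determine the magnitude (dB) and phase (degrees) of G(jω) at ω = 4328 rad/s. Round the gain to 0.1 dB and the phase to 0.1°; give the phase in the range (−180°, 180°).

At ω = 4328 rad/s:
zero (1 + j4328·0.04) = 1 + j173.12 → |·| ≈ 173.12, ∠ ≈ 89.67°
pole (1 + j4328·0.5) = 1 + j2164 → |·| ≈ 2164, ∠ ≈ 89.97°
pole (1 + j4328·0.2) = 1 + j865.6 → |·| ≈ 865.6, ∠ ≈ 89.93°
pole (1 + j4328·0.001) = 1 + j4.328 → |·| ≈ 4.442, ∠ ≈ 76.99°
|G| = 0.05 · 173.12 / (2164 · 865.6 · 4.442) ≈ 1.0403e-06
Gain = 20 log₁₀(1.0403e-06) ≈ -119.66 dB
∠G = (89.67°) − (89.97° + 89.93° + 76.99°) = -167.22°

-119.7 dB, -167.2°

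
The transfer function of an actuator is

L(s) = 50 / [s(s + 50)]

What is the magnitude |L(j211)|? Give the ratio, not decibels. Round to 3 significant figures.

0.00109

At s = jω = j211:
pole (s+50): 50 + j211 → |·| = √(50²+211²) = √47021 ≈ 216.84, ∠ = arctan(211/50) ≈ 76.67°
pole at origin: |s| = 211, ∠ = 90.00° (in denominator)
|L| = 50 / 45753 ≈ 0.0010928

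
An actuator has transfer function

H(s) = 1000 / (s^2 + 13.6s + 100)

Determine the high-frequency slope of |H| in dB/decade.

-40 dB/decade

Each pole contributes −20 dB/decade at high frequency; each zero contributes +20 dB/decade.
Net: 0 zero(s) − 2 pole(s) → -40 dB/decade.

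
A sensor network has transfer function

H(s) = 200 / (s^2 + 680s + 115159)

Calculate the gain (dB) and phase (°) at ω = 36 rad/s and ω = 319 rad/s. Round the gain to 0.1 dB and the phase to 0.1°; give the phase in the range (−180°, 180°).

ω = 36: -55.3 dB, -12.1°; ω = 319: -60.7 dB, -86.5°

Substitute s = j36:
Numerator: 200 = 200 + j0
Denominator: (j36)^2 + 680(j36) + 115159 = 113863 + j24480
|N| = √(200² + 0²) ≈ 200, ∠N ≈ 0.00°
|D| = √(113863² + 24480²) ≈ 1.1646e+05, ∠D ≈ 12.13°
|H| = 200 / 1.1646e+05 ≈ 0.0017173
Gain = 20 log₁₀(0.0017173) ≈ -55.30 dB
∠H = 0.00° − 12.13° = -12.13°

Substitute s = j319:
Numerator: 200 = 200 + j0
Denominator: (j319)^2 + 680(j319) + 115159 = 13398 + j216920
|N| = √(200² + 0²) ≈ 200, ∠N ≈ 0.00°
|D| = √(13398² + 216920²) ≈ 2.1733e+05, ∠D ≈ 86.47°
|H| = 200 / 2.1733e+05 ≈ 0.00092026
Gain = 20 log₁₀(0.00092026) ≈ -60.72 dB
∠H = 0.00° − 86.47° = -86.47°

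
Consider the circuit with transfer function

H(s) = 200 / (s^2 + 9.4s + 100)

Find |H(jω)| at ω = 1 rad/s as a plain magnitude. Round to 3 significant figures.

2.01

At s = jω = j1:
quadratic: (j1)² + 9.4·j1 + 100 = 99 + j9.4 → |·| ≈ 99.445, ∠ ≈ 5.42°
|H| = 200 / 99.445 ≈ 2.0112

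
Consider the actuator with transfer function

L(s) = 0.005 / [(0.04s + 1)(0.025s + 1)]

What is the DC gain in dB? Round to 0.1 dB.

-46.0 dB

L(0) = 0.005 · 1 / 1 = 0.005
20 log₁₀(0.005) ≈ -46.02 dB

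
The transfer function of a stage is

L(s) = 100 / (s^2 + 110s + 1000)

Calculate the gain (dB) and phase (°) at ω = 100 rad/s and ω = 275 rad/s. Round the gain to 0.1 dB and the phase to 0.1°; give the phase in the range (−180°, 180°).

Substitute s = j100:
Numerator: 100 = 100 + j0
Denominator: (j100)^2 + 110(j100) + 1000 = -9000 + j11000
|N| = √(100² + 0²) ≈ 100, ∠N ≈ 0.00°
|D| = √(9000² + 11000²) ≈ 14213, ∠D ≈ 129.29°
|L| = 100 / 14213 ≈ 0.0070358
Gain = 20 log₁₀(0.0070358) ≈ -43.05 dB
∠L = 0.00° − 129.29° = -129.29°

Substitute s = j275:
Numerator: 100 = 100 + j0
Denominator: (j275)^2 + 110(j275) + 1000 = -74625 + j30250
|N| = √(100² + 0²) ≈ 100, ∠N ≈ 0.00°
|D| = √(74625² + 30250²) ≈ 80523, ∠D ≈ 157.93°
|L| = 100 / 80523 ≈ 0.0012419
Gain = 20 log₁₀(0.0012419) ≈ -58.12 dB
∠L = 0.00° − 157.93° = -157.93°

ω = 100: -43.1 dB, -129.3°; ω = 275: -58.1 dB, -157.9°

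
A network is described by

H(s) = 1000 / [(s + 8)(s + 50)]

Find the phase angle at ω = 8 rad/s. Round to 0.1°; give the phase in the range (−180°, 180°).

At s = jω = j8:
pole (s+8): 8 + j8 → |·| = √(8²+8²) = √128 ≈ 11.314, ∠ = arctan(8/8) ≈ 45.00°
pole (s+50): 50 + j8 → |·| = √(50²+8²) = √2564 ≈ 50.636, ∠ = arctan(8/50) ≈ 9.09°
∠H = 0.00° − 54.09° = -54.09°

-54.1°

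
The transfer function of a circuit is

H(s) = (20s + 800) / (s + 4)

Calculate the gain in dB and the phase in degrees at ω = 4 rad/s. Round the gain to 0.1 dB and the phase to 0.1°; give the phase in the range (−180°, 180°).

Substitute s = j4:
Numerator: 20(j4) + 800 = 800 + j80
Denominator: (j4) + 4 = 4 + j4
|N| = √(800² + 80²) ≈ 803.99, ∠N ≈ 5.71°
|D| = √(4² + 4²) ≈ 5.6569, ∠D ≈ 45.00°
|H| = 803.99 / 5.6569 ≈ 142.13
Gain = 20 log₁₀(142.13) ≈ 43.05 dB
∠H = 5.71° − 45.00° = -39.29°

43.1 dB, -39.3°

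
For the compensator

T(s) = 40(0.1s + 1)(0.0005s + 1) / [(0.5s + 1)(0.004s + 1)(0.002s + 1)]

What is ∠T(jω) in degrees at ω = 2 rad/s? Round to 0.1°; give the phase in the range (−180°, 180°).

At ω = 2 rad/s:
zero (1 + j2·0.1) = 1 + j0.2 → |·| ≈ 1.0198, ∠ ≈ 11.31°
zero (1 + j2·0.0005) = 1 + j0.001 → |·| ≈ 1, ∠ ≈ 0.06°
pole (1 + j2·0.5) = 1 + j1 → |·| ≈ 1.4142, ∠ ≈ 45.00°
pole (1 + j2·0.004) = 1 + j0.008 → |·| ≈ 1, ∠ ≈ 0.46°
pole (1 + j2·0.002) = 1 + j0.004 → |·| ≈ 1, ∠ ≈ 0.23°
∠T = (11.31° + 0.06°) − (45.00° + 0.46° + 0.23°) = -34.32°

-34.3°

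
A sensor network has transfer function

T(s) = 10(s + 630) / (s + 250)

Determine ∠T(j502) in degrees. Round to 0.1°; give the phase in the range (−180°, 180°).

At s = jω = j502:
zero (s+630): 630 + j502 → |·| = √(630²+502²) = √648904 ≈ 805.55, ∠ = arctan(502/630) ≈ 38.55°
pole (s+250): 250 + j502 → |·| = √(250²+502²) = √314504 ≈ 560.81, ∠ = arctan(502/250) ≈ 63.53°
∠T = 38.55° − 63.53° = -24.98°

-25.0°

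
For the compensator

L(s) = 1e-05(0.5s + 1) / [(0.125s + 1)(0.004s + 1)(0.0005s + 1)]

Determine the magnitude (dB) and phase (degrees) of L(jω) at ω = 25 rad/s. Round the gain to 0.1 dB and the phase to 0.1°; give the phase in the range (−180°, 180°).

At ω = 25 rad/s:
zero (1 + j25·0.5) = 1 + j12.5 → |·| ≈ 12.54, ∠ ≈ 85.43°
pole (1 + j25·0.125) = 1 + j3.125 → |·| ≈ 3.2811, ∠ ≈ 72.26°
pole (1 + j25·0.004) = 1 + j0.1 → |·| ≈ 1.005, ∠ ≈ 5.71°
pole (1 + j25·0.0005) = 1 + j0.0125 → |·| ≈ 1.0001, ∠ ≈ 0.72°
|L| = 1e-05 · 12.54 / (3.2811 · 1.005 · 1.0001) ≈ 3.8025e-05
Gain = 20 log₁₀(3.8025e-05) ≈ -88.40 dB
∠L = (85.43°) − (72.26° + 5.71° + 0.72°) = 6.74°

-88.4 dB, 6.7°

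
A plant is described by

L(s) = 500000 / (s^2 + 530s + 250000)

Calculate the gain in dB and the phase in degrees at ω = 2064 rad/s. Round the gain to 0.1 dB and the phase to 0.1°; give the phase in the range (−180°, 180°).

At s = jω = j2064:
quadratic: (j2064)² + 530·j2064 + 250000 = -4010096 + j1093920 → |·| ≈ 4.1566e+06, ∠ ≈ 164.74°
|L| = 500000 / 4.1566e+06 ≈ 0.12029
Gain = 20 log₁₀(0.12029) ≈ -18.40 dB
∠L = 0.00° − 164.74° = -164.74°

-18.4 dB, -164.7°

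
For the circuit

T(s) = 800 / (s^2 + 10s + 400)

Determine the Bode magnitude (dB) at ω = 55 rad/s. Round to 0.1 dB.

At s = jω = j55:
quadratic: (j55)² + 10·j55 + 400 = -2625 + j550 → |·| ≈ 2682, ∠ ≈ 168.17°
|T| = 800 / 2682 ≈ 0.29828
Gain = 20 log₁₀(0.29828) ≈ -10.51 dB

-10.5 dB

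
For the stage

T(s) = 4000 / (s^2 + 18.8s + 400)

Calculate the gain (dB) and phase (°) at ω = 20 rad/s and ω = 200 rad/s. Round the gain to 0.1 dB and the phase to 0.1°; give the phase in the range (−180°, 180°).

ω = 20: 20.5 dB, -90.0°; ω = 200: -20.0 dB, -174.6°

At s = jω = j20:
quadratic: (j20)² + 18.8·j20 + 400 = 0 + j376 → |·| ≈ 376, ∠ ≈ 90.00°
|T| = 4000 / 376 ≈ 10.638
Gain = 20 log₁₀(10.638) ≈ 20.54 dB
∠T = 0.00° − 90.00° = -90.00°

At s = jω = j200:
quadratic: (j200)² + 18.8·j200 + 400 = -39600 + j3760 → |·| ≈ 39778, ∠ ≈ 174.58°
|T| = 4000 / 39778 ≈ 0.10056
Gain = 20 log₁₀(0.10056) ≈ -19.95 dB
∠T = 0.00° − 174.58° = -174.58°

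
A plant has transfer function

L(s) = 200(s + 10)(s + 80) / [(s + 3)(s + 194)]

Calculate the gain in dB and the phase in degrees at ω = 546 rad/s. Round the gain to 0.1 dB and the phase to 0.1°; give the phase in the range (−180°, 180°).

45.6 dB, 10.5°

At s = jω = j546:
zero (s+10): 10 + j546 → |·| = √(10²+546²) = √298216 ≈ 546.09, ∠ = arctan(546/10) ≈ 88.95°
zero (s+80): 80 + j546 → |·| = √(80²+546²) = √304516 ≈ 551.83, ∠ = arctan(546/80) ≈ 81.66°
pole (s+3): 3 + j546 → |·| = √(3²+546²) = √298125 ≈ 546.01, ∠ = arctan(546/3) ≈ 89.69°
pole (s+194): 194 + j546 → |·| = √(194²+546²) = √335752 ≈ 579.44, ∠ = arctan(546/194) ≈ 70.44°
|L| = 200 · 3.0135e+05 / 3.1638e+05 ≈ 190.5
Gain = 20 log₁₀(190.5) ≈ 45.60 dB
∠L = 170.61° − 160.13° = 10.48°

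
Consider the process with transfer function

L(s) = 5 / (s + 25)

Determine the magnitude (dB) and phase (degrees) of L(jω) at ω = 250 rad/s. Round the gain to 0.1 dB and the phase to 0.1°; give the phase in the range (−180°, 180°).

Substitute s = j250:
Numerator: 5 = 5 + j0
Denominator: (j250) + 25 = 25 + j250
|N| = √(5² + 0²) ≈ 5, ∠N ≈ 0.00°
|D| = √(25² + 250²) ≈ 251.25, ∠D ≈ 84.29°
|L| = 5 / 251.25 ≈ 0.0199
Gain = 20 log₁₀(0.0199) ≈ -34.02 dB
∠L = 0.00° − 84.29° = -84.29°

-34.0 dB, -84.3°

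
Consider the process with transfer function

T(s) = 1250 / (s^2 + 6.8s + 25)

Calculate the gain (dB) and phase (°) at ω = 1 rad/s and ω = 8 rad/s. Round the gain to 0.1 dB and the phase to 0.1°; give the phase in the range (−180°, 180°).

At s = jω = j1:
quadratic: (j1)² + 6.8·j1 + 25 = 24 + j6.8 → |·| ≈ 24.945, ∠ ≈ 15.82°
|T| = 1250 / 24.945 ≈ 50.11
Gain = 20 log₁₀(50.11) ≈ 34.00 dB
∠T = 0.00° − 15.82° = -15.82°

At s = jω = j8:
quadratic: (j8)² + 6.8·j8 + 25 = -39 + j54.4 → |·| ≈ 66.935, ∠ ≈ 125.64°
|T| = 1250 / 66.935 ≈ 18.675
Gain = 20 log₁₀(18.675) ≈ 25.43 dB
∠T = 0.00° − 125.64° = -125.64°

ω = 1: 34.0 dB, -15.8°; ω = 8: 25.4 dB, -125.6°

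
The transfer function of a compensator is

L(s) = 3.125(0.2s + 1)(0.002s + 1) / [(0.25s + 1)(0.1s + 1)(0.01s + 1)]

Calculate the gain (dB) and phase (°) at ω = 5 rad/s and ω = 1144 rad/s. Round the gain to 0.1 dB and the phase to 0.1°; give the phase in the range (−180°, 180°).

ω = 5: 7.8 dB, -35.2°; ω = 1144: -46.5 dB, -108.2°

At ω = 5 rad/s:
zero (1 + j5·0.2) = 1 + j1 → |·| ≈ 1.4142, ∠ ≈ 45.00°
zero (1 + j5·0.002) = 1 + j0.01 → |·| ≈ 1, ∠ ≈ 0.57°
pole (1 + j5·0.25) = 1 + j1.25 → |·| ≈ 1.6008, ∠ ≈ 51.34°
pole (1 + j5·0.1) = 1 + j0.5 → |·| ≈ 1.118, ∠ ≈ 26.57°
pole (1 + j5·0.01) = 1 + j0.05 → |·| ≈ 1.0012, ∠ ≈ 2.86°
|L| = 3.125 · 1.4142 · 1 / (1.6008 · 1.118 · 1.0012) ≈ 2.4664
Gain = 20 log₁₀(2.4664) ≈ 7.84 dB
∠L = (45.00° + 0.57°) − (51.34° + 26.57° + 2.86°) = -35.20°

At ω = 1144 rad/s:
zero (1 + j1144·0.2) = 1 + j228.8 → |·| ≈ 228.8, ∠ ≈ 89.75°
zero (1 + j1144·0.002) = 1 + j2.288 → |·| ≈ 2.497, ∠ ≈ 66.39°
pole (1 + j1144·0.25) = 1 + j286 → |·| ≈ 286, ∠ ≈ 89.80°
pole (1 + j1144·0.1) = 1 + j114.4 → |·| ≈ 114.4, ∠ ≈ 89.50°
pole (1 + j1144·0.01) = 1 + j11.44 → |·| ≈ 11.484, ∠ ≈ 85.00°
|L| = 3.125 · 228.8 · 2.497 / (286 · 114.4 · 11.484) ≈ 0.0047516
Gain = 20 log₁₀(0.0047516) ≈ -46.46 dB
∠L = (89.75° + 66.39°) − (89.80° + 89.50° + 85.00°) = -108.16°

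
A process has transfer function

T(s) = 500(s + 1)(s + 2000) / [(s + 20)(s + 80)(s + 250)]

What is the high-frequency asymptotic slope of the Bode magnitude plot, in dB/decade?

-20 dB/decade

Each pole contributes −20 dB/decade at high frequency; each zero contributes +20 dB/decade.
Net: 2 zero(s) − 3 pole(s) → -20 dB/decade.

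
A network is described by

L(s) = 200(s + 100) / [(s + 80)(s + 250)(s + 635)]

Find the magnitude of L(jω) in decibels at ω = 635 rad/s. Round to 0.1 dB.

At s = jω = j635:
zero (s+100): 100 + j635 → |·| = √(100²+635²) = √413225 ≈ 642.83, ∠ = arctan(635/100) ≈ 81.05°
pole (s+80): 80 + j635 → |·| = √(80²+635²) = √409625 ≈ 640.02, ∠ = arctan(635/80) ≈ 82.82°
pole (s+250): 250 + j635 → |·| = √(250²+635²) = √465725 ≈ 682.44, ∠ = arctan(635/250) ≈ 68.51°
pole (s+635): 635 + j635 → |·| = √(635²+635²) = √806450 ≈ 898.03, ∠ = arctan(635/635) ≈ 45.00°
|L| = 200 · 642.83 / 3.9224e+08 ≈ 0.00032777
Gain = 20 log₁₀(0.00032777) ≈ -69.69 dB

-69.7 dB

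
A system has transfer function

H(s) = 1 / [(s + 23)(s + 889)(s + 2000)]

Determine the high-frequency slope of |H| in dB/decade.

Each pole contributes −20 dB/decade at high frequency; each zero contributes +20 dB/decade.
Net: 0 zero(s) − 3 pole(s) → -60 dB/decade.

-60 dB/decade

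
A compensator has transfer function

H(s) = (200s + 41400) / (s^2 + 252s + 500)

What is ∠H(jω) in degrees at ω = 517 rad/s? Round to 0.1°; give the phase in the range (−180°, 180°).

-85.8°

Substitute s = j517:
Numerator: 200(j517) + 41400 = 41400 + j103400
Denominator: (j517)^2 + 252(j517) + 500 = -266789 + j130284
|N| = √(41400² + 103400²) ≈ 1.1138e+05, ∠N ≈ 68.18°
|D| = √(266789² + 130284²) ≈ 2.969e+05, ∠D ≈ 153.97°
∠H = 68.18° − 153.97° = -85.79°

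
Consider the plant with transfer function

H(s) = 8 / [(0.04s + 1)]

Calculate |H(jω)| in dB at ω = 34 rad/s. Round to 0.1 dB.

13.5 dB

At ω = 34 rad/s:
pole (1 + j34·0.04) = 1 + j1.36 → |·| ≈ 1.6881, ∠ ≈ 53.67°
|H| = 8 · 1 / (1.6881) ≈ 4.7391
Gain = 20 log₁₀(4.7391) ≈ 13.51 dB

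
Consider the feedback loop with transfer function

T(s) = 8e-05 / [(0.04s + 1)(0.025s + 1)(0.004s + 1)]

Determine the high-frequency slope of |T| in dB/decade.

-60 dB/decade

Each pole contributes −20 dB/decade at high frequency; each zero contributes +20 dB/decade.
Net: 0 zero(s) − 3 pole(s) → -60 dB/decade.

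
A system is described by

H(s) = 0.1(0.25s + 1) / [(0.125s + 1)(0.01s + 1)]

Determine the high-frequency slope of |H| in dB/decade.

-20 dB/decade

Each pole contributes −20 dB/decade at high frequency; each zero contributes +20 dB/decade.
Net: 1 zero(s) − 2 pole(s) → -20 dB/decade.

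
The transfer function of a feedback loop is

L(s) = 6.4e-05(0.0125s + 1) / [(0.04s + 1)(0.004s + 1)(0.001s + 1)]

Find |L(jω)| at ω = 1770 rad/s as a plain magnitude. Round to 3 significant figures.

At ω = 1770 rad/s:
zero (1 + j1770·0.0125) = 1 + j22.125 → |·| ≈ 22.148, ∠ ≈ 87.41°
pole (1 + j1770·0.04) = 1 + j70.8 → |·| ≈ 70.807, ∠ ≈ 89.19°
pole (1 + j1770·0.004) = 1 + j7.08 → |·| ≈ 7.1503, ∠ ≈ 81.96°
pole (1 + j1770·0.001) = 1 + j1.77 → |·| ≈ 2.033, ∠ ≈ 60.53°
|L| = 6.4e-05 · 22.148 / (70.807 · 7.1503 · 2.033) ≈ 1.3771e-06

1.38e-06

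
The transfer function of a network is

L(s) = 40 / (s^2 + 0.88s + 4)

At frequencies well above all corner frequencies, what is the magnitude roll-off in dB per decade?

Each pole contributes −20 dB/decade at high frequency; each zero contributes +20 dB/decade.
Net: 0 zero(s) − 2 pole(s) → -40 dB/decade.

-40 dB/decade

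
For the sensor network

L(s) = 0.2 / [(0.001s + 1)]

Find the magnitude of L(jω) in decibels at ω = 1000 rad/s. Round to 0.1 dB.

At ω = 1000 rad/s:
pole (1 + j1000·0.001) = 1 + j1 → |·| ≈ 1.4142, ∠ ≈ 45.00°
|L| = 0.2 · 1 / (1.4142) ≈ 0.14142
Gain = 20 log₁₀(0.14142) ≈ -16.99 dB

-17.0 dB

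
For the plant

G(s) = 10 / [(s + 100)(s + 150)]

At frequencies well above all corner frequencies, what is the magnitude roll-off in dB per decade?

Each pole contributes −20 dB/decade at high frequency; each zero contributes +20 dB/decade.
Net: 0 zero(s) − 2 pole(s) → -40 dB/decade.

-40 dB/decade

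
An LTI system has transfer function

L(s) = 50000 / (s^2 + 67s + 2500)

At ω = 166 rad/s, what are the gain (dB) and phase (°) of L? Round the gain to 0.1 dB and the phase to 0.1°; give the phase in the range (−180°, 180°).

5.2 dB, -156.1°

At s = jω = j166:
quadratic: (j166)² + 67·j166 + 2500 = -25056 + j11122 → |·| ≈ 27414, ∠ ≈ 156.06°
|L| = 50000 / 27414 ≈ 1.8239
Gain = 20 log₁₀(1.8239) ≈ 5.22 dB
∠L = 0.00° − 156.06° = -156.06°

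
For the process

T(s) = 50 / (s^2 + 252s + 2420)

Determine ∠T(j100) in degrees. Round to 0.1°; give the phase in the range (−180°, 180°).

-106.7°

Substitute s = j100:
Numerator: 50 = 50 + j0
Denominator: (j100)^2 + 252(j100) + 2420 = -7580 + j25200
|N| = √(50² + 0²) ≈ 50, ∠N ≈ 0.00°
|D| = √(7580² + 25200²) ≈ 26315, ∠D ≈ 106.74°
∠T = 0.00° − 106.74° = -106.74°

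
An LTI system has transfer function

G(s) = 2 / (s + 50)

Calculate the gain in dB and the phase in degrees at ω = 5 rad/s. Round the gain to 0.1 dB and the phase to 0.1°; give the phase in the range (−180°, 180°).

At s = jω = j5:
pole (s+50): 50 + j5 → |·| = √(50²+5²) = √2525 ≈ 50.249, ∠ = arctan(5/50) ≈ 5.71°
|G| = 2 / 50.249 ≈ 0.039802
Gain = 20 log₁₀(0.039802) ≈ -28.00 dB
∠G = 0.00° − 5.71° = -5.71°

-28.0 dB, -5.7°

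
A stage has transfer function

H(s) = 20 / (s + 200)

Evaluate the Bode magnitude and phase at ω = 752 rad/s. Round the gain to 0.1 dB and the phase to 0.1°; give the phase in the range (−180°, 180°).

-31.8 dB, -75.1°

Substitute s = j752:
Numerator: 20 = 20 + j0
Denominator: (j752) + 200 = 200 + j752
|N| = √(20² + 0²) ≈ 20, ∠N ≈ 0.00°
|D| = √(200² + 752²) ≈ 778.14, ∠D ≈ 75.11°
|H| = 20 / 778.14 ≈ 0.025702
Gain = 20 log₁₀(0.025702) ≈ -31.80 dB
∠H = 0.00° − 75.11° = -75.11°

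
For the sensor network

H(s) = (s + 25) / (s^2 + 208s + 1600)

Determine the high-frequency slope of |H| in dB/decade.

-20 dB/decade

Each pole contributes −20 dB/decade at high frequency; each zero contributes +20 dB/decade.
Net: 1 zero(s) − 2 pole(s) → -20 dB/decade.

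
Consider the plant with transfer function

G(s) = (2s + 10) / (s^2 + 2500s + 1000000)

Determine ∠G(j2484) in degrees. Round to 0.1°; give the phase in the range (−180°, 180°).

-39.9°

Substitute s = j2484:
Numerator: 2(j2484) + 10 = 10 + j4968
Denominator: (j2484)^2 + 2500(j2484) + 1000000 = -5170256 + j6210000
|N| = √(10² + 4968²) ≈ 4968, ∠N ≈ 89.88°
|D| = √(5170256² + 6210000²) ≈ 8.0806e+06, ∠D ≈ 129.78°
∠G = 89.88° − 129.78° = -39.90°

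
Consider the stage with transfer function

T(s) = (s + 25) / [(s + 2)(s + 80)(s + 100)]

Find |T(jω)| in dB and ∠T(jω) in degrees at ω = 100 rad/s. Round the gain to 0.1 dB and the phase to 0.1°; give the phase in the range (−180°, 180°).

At s = jω = j100:
zero (s+25): 25 + j100 → |·| = √(25²+100²) = √10625 ≈ 103.08, ∠ = arctan(100/25) ≈ 75.96°
pole (s+2): 2 + j100 → |·| = √(2²+100²) = √10004 ≈ 100.02, ∠ = arctan(100/2) ≈ 88.85°
pole (s+80): 80 + j100 → |·| = √(80²+100²) = √16400 ≈ 128.06, ∠ = arctan(100/80) ≈ 51.34°
pole (s+100): 100 + j100 → |·| = √(100²+100²) = √20000 ≈ 141.42, ∠ = arctan(100/100) ≈ 45.00°
|T| = 1 · 103.08 / 1.8114e+06 ≈ 5.6906e-05
Gain = 20 log₁₀(5.6906e-05) ≈ -84.90 dB
∠T = 75.96° − 185.19° = -109.23°

-84.9 dB, -109.2°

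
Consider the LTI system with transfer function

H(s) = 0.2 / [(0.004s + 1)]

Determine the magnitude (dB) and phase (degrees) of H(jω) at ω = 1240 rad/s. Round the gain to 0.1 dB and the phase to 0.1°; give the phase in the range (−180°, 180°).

-28.1 dB, -78.6°

At ω = 1240 rad/s:
pole (1 + j1240·0.004) = 1 + j4.96 → |·| ≈ 5.0598, ∠ ≈ 78.60°
|H| = 0.2 · 1 / (5.0598) ≈ 0.039527
Gain = 20 log₁₀(0.039527) ≈ -28.06 dB
∠H = (0°) − (78.60°) = -78.60°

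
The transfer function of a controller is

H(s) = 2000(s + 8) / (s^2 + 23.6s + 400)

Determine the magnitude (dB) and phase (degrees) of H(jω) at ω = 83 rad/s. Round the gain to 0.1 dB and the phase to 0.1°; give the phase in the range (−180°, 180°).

27.8 dB, -78.7°

At s = jω = j83:
zero (s+8): 8 + j83 → |·| = √(8²+83²) = √6953 ≈ 83.385, ∠ = arctan(83/8) ≈ 84.49°
quadratic: (j83)² + 23.6·j83 + 400 = -6489 + j1958.8 → |·| ≈ 6778.2, ∠ ≈ 163.20°
|H| = 2000 · 83.385 / 6778.2 ≈ 24.604
Gain = 20 log₁₀(24.604) ≈ 27.82 dB
∠H = 84.49° − 163.20° = -78.71°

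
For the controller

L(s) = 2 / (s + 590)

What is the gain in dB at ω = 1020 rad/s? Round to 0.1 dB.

-55.4 dB

Substitute s = j1020:
Numerator: 2 = 2 + j0
Denominator: (j1020) + 590 = 590 + j1020
|N| = √(2² + 0²) ≈ 2, ∠N ≈ 0.00°
|D| = √(590² + 1020²) ≈ 1178.3, ∠D ≈ 59.95°
|L| = 2 / 1178.3 ≈ 0.0016974
Gain = 20 log₁₀(0.0016974) ≈ -55.40 dB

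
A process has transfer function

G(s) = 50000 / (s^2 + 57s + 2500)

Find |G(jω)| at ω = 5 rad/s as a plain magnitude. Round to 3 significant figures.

At s = jω = j5:
quadratic: (j5)² + 57·j5 + 2500 = 2475 + j285 → |·| ≈ 2491.4, ∠ ≈ 6.57°
|G| = 50000 / 2491.4 ≈ 20.069

20.1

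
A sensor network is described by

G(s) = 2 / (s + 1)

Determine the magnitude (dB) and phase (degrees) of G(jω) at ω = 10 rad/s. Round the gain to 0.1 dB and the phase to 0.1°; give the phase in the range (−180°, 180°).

-14.0 dB, -84.3°

At s = jω = j10:
pole (s+1): 1 + j10 → |·| = √(1²+10²) = √101 ≈ 10.05, ∠ = arctan(10/1) ≈ 84.29°
|G| = 2 / 10.05 ≈ 0.199
Gain = 20 log₁₀(0.199) ≈ -14.02 dB
∠G = 0.00° − 84.29° = -84.29°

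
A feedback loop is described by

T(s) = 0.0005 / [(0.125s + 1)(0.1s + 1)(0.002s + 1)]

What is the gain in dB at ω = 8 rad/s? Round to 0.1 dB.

-71.2 dB

At ω = 8 rad/s:
pole (1 + j8·0.125) = 1 + j1 → |·| ≈ 1.4142, ∠ ≈ 45.00°
pole (1 + j8·0.1) = 1 + j0.8 → |·| ≈ 1.2806, ∠ ≈ 38.66°
pole (1 + j8·0.002) = 1 + j0.016 → |·| ≈ 1.0001, ∠ ≈ 0.92°
|T| = 0.0005 · 1 / (1.4142 · 1.2806 · 1.0001) ≈ 0.00027606
Gain = 20 log₁₀(0.00027606) ≈ -71.18 dB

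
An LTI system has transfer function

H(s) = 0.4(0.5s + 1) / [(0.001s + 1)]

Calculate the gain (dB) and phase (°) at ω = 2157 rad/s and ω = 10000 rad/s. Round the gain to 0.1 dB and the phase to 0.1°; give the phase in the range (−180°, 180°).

At ω = 2157 rad/s:
zero (1 + j2157·0.5) = 1 + j1078.5 → |·| ≈ 1078.5, ∠ ≈ 89.95°
pole (1 + j2157·0.001) = 1 + j2.157 → |·| ≈ 2.3775, ∠ ≈ 65.13°
|H| = 0.4 · 1078.5 / (2.3775) ≈ 181.45
Gain = 20 log₁₀(181.45) ≈ 45.18 dB
∠H = (89.95°) − (65.13°) = 24.82°

At ω = 10000 rad/s:
zero (1 + j10000·0.5) = 1 + j5000 → |·| ≈ 5000, ∠ ≈ 89.99°
pole (1 + j10000·0.001) = 1 + j10 → |·| ≈ 10.05, ∠ ≈ 84.29°
|H| = 0.4 · 5000 / (10.05) ≈ 199
Gain = 20 log₁₀(199) ≈ 45.98 dB
∠H = (89.99°) − (84.29°) = 5.70°

ω = 2157: 45.2 dB, 24.8°; ω = 10000: 46.0 dB, 5.7°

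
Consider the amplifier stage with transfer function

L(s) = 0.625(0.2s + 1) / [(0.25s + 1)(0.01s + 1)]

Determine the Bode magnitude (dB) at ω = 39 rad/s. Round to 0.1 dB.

At ω = 39 rad/s:
zero (1 + j39·0.2) = 1 + j7.8 → |·| ≈ 7.8638, ∠ ≈ 82.69°
pole (1 + j39·0.25) = 1 + j9.75 → |·| ≈ 9.8011, ∠ ≈ 84.14°
pole (1 + j39·0.01) = 1 + j0.39 → |·| ≈ 1.0734, ∠ ≈ 21.31°
|L| = 0.625 · 7.8638 / (9.8011 · 1.0734) ≈ 0.46717
Gain = 20 log₁₀(0.46717) ≈ -6.61 dB

-6.6 dB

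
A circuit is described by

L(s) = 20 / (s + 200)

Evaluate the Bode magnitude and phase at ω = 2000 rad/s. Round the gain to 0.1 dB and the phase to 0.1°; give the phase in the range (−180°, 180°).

-40.0 dB, -84.3°

At s = jω = j2000:
pole (s+200): 200 + j2000 → |·| = √(200²+2000²) = √4040000 ≈ 2010, ∠ = arctan(2000/200) ≈ 84.29°
|L| = 20 / 2010 ≈ 0.0099502
Gain = 20 log₁₀(0.0099502) ≈ -40.04 dB
∠L = 0.00° − 84.29° = -84.29°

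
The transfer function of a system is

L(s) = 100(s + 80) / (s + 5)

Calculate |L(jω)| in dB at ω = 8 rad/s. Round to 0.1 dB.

At s = jω = j8:
zero (s+80): 80 + j8 → |·| = √(80²+8²) = √6464 ≈ 80.399, ∠ = arctan(8/80) ≈ 5.71°
pole (s+5): 5 + j8 → |·| = √(5²+8²) = √89 ≈ 9.434, ∠ = arctan(8/5) ≈ 57.99°
|L| = 100 · 80.399 / 9.434 ≈ 852.23
Gain = 20 log₁₀(852.23) ≈ 58.61 dB

58.6 dB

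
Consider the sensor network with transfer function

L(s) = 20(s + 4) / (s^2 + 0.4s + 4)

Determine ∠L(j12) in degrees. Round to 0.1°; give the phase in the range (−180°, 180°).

At s = jω = j12:
zero (s+4): 4 + j12 → |·| = √(4²+12²) = √160 ≈ 12.649, ∠ = arctan(12/4) ≈ 71.57°
quadratic: (j12)² + 0.4·j12 + 4 = -140 + j4.8 → |·| ≈ 140.08, ∠ ≈ 178.04°
∠L = 71.57° − 178.04° = -106.47°

-106.5°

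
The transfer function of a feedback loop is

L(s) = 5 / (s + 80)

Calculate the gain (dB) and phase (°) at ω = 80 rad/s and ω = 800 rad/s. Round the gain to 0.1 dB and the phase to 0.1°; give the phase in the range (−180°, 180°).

ω = 80: -27.1 dB, -45.0°; ω = 800: -44.1 dB, -84.3°

Substitute s = j80:
Numerator: 5 = 5 + j0
Denominator: (j80) + 80 = 80 + j80
|N| = √(5² + 0²) ≈ 5, ∠N ≈ 0.00°
|D| = √(80² + 80²) ≈ 113.14, ∠D ≈ 45.00°
|L| = 5 / 113.14 ≈ 0.044193
Gain = 20 log₁₀(0.044193) ≈ -27.09 dB
∠L = 0.00° − 45.00° = -45.00°

Substitute s = j800:
Numerator: 5 = 5 + j0
Denominator: (j800) + 80 = 80 + j800
|N| = √(5² + 0²) ≈ 5, ∠N ≈ 0.00°
|D| = √(80² + 800²) ≈ 803.99, ∠D ≈ 84.29°
|L| = 5 / 803.99 ≈ 0.006219
Gain = 20 log₁₀(0.006219) ≈ -44.13 dB
∠L = 0.00° − 84.29° = -84.29°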